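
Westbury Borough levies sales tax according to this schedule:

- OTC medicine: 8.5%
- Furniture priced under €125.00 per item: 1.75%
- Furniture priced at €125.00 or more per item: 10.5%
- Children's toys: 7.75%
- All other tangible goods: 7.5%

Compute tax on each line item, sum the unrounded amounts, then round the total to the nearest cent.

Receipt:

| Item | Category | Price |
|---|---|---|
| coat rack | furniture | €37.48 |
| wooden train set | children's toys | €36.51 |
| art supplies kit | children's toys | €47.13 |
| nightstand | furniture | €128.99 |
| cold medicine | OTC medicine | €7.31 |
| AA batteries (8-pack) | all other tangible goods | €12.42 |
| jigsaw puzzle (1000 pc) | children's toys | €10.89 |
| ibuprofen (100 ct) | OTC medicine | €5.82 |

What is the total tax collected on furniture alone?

Coat rack €37.48: furniture, under €125.00 → 1.75% → €0.6559
Nightstand €128.99: furniture, €125.00 or more → 10.5% → €13.54395
Tax on furniture: unrounded sum = €14.19985 → €14.20

€14.20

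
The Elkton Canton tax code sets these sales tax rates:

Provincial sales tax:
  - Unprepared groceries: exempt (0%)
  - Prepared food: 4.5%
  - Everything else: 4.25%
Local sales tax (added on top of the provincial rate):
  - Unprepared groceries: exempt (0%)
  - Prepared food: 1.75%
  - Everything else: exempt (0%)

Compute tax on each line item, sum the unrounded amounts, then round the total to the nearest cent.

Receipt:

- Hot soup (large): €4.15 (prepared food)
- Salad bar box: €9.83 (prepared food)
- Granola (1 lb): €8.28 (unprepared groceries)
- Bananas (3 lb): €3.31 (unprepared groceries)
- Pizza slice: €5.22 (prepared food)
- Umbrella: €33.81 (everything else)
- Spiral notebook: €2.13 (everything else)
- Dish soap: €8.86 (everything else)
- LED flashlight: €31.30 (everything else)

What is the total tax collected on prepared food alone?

Hot soup (large) €4.15: prepared food → 4.5% + 1.75% local = 6.25% → €0.259375
Salad bar box €9.83: prepared food → 4.5% + 1.75% local = 6.25% → €0.614375
Pizza slice €5.22: prepared food → 4.5% + 1.75% local = 6.25% → €0.32625
Tax on prepared food: unrounded sum = €1.20 → €1.20

€1.20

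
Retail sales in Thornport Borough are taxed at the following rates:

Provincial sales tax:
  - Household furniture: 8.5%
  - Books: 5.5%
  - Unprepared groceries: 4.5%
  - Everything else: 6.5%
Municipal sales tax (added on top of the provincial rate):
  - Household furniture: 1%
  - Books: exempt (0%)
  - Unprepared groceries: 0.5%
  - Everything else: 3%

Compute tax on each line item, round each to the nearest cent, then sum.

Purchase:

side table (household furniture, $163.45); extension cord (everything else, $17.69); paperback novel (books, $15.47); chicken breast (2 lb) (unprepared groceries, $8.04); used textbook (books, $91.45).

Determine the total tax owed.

$23.49

Side table $163.45: household furniture → 8.5% + 1% municipal = 9.5% → $15.53
Extension cord $17.69: everything else → 6.5% + 3% municipal = 9.5% → $1.68
Paperback novel $15.47: books → 5.5% + 0% municipal = 5.5% → $0.85
Chicken breast (2 lb) $8.04: unprepared groceries → 4.5% + 0.5% municipal = 5% → $0.40
Used textbook $91.45: books → 5.5% + 0% municipal = 5.5% → $5.03
Total tax = $15.53 + $1.68 + $0.85 + $0.40 + $5.03 = $23.49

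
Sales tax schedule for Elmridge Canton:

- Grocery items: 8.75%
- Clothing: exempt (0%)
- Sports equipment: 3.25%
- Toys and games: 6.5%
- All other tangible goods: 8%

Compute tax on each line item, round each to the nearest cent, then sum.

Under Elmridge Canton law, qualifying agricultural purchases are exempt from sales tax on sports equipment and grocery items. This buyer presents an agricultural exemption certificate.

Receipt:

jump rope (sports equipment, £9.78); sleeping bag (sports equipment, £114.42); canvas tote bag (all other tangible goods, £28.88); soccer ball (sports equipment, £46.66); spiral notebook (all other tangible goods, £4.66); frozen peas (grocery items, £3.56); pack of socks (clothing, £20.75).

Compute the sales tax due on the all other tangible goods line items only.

£2.68

Canvas tote bag £28.88: all other tangible goods → 8% → £2.31
Spiral notebook £4.66: all other tangible goods → 8% → £0.37
Tax on all other tangible goods = £2.31 + £0.37 = £2.68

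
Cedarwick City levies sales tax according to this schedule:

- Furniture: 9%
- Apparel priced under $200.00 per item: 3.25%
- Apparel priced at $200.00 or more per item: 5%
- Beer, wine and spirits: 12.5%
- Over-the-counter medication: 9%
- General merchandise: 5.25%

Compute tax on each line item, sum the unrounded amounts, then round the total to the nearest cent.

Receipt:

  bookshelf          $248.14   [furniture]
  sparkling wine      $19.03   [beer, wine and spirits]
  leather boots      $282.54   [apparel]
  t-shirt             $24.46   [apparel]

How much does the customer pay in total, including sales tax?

$613.80

Bookshelf $248.14: furniture → 9% → $22.3326
Sparkling wine $19.03: beer, wine and spirits → 12.5% → $2.37875
Leather boots $282.54: apparel, $200.00 or more → 5% → $14.127
T-shirt $24.46: apparel, under $200.00 → 3.25% → $0.79495
Subtotal = $574.17; unrounded tax = $39.6333 → $39.63; total due = $613.80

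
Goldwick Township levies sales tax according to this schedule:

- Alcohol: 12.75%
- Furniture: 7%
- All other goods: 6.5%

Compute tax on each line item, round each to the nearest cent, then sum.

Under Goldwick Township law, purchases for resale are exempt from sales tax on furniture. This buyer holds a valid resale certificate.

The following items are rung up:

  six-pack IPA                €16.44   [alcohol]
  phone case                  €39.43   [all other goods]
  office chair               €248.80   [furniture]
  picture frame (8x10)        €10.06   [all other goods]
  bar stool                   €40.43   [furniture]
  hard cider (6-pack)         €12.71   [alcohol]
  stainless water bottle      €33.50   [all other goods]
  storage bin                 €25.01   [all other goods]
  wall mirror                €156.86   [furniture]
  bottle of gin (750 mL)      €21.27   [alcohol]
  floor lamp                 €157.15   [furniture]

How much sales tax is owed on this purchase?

Six-pack IPA €16.44: alcohol → 12.75% → €2.10
Phone case €39.43: all other goods → 6.5% → €2.56
Office chair €248.80: furniture, buyer-exempt → 0% → €0.00
Picture frame (8x10) €10.06: all other goods → 6.5% → €0.65
Bar stool €40.43: furniture, buyer-exempt → 0% → €0.00
Hard cider (6-pack) €12.71: alcohol → 12.75% → €1.62
Stainless water bottle €33.50: all other goods → 6.5% → €2.18
Storage bin €25.01: all other goods → 6.5% → €1.63
Wall mirror €156.86: furniture, buyer-exempt → 0% → €0.00
Bottle of gin (750 mL) €21.27: alcohol → 12.75% → €2.71
Floor lamp €157.15: furniture, buyer-exempt → 0% → €0.00
Total tax = €2.10 + €2.56 + €0.65 + €1.62 + €2.18 + €1.63 + €2.71 = €13.45

€13.45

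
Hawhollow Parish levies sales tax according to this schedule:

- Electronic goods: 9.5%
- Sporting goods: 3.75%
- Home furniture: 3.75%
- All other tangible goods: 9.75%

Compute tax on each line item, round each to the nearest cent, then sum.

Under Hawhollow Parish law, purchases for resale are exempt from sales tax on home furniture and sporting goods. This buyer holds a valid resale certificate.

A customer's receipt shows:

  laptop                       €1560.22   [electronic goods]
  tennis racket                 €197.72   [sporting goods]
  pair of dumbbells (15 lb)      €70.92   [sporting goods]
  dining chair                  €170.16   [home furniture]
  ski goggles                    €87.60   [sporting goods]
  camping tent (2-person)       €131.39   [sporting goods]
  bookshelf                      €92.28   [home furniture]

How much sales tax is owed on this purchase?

Laptop €1560.22: electronic goods → 9.5% → €148.22
Tennis racket €197.72: sporting goods, buyer-exempt → 0% → €0.00
Pair of dumbbells (15 lb) €70.92: sporting goods, buyer-exempt → 0% → €0.00
Dining chair €170.16: home furniture, buyer-exempt → 0% → €0.00
Ski goggles €87.60: sporting goods, buyer-exempt → 0% → €0.00
Camping tent (2-person) €131.39: sporting goods, buyer-exempt → 0% → €0.00
Bookshelf €92.28: home furniture, buyer-exempt → 0% → €0.00
Total tax = €148.22

€148.22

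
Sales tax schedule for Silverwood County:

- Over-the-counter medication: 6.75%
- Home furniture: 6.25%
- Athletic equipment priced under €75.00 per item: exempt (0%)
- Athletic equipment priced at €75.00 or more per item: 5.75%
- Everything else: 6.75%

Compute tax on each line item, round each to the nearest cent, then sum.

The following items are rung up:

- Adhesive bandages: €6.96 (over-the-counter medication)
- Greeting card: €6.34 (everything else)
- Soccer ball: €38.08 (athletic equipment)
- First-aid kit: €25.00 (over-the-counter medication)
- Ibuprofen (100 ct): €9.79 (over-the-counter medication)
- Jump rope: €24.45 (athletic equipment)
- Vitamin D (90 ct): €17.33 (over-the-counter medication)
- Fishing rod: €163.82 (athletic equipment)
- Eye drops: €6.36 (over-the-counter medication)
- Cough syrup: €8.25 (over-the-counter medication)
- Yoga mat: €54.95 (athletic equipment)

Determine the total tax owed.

Adhesive bandages €6.96: over-the-counter medication → 6.75% → €0.47
Greeting card €6.34: everything else → 6.75% → €0.43
Soccer ball €38.08: athletic equipment, under €75.00 → 0% → €0.00
First-aid kit €25.00: over-the-counter medication → 6.75% → €1.69
Ibuprofen (100 ct) €9.79: over-the-counter medication → 6.75% → €0.66
Jump rope €24.45: athletic equipment, under €75.00 → 0% → €0.00
Vitamin D (90 ct) €17.33: over-the-counter medication → 6.75% → €1.17
Fishing rod €163.82: athletic equipment, €75.00 or more → 5.75% → €9.42
Eye drops €6.36: over-the-counter medication → 6.75% → €0.43
Cough syrup €8.25: over-the-counter medication → 6.75% → €0.56
Yoga mat €54.95: athletic equipment, under €75.00 → 0% → €0.00
Total tax = €0.47 + €0.43 + €1.69 + €0.66 + €1.17 + €9.42 + €0.43 + €0.56 = €14.83

€14.83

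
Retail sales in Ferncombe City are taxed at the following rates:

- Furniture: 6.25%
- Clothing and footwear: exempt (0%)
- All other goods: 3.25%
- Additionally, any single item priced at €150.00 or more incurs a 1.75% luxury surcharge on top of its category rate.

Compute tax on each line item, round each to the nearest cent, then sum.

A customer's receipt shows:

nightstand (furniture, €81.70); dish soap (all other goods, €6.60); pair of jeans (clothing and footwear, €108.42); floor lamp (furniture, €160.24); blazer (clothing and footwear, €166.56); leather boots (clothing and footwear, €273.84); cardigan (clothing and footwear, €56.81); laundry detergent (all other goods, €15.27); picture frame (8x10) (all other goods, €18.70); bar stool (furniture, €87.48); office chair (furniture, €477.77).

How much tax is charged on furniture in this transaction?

€61.62

Nightstand €81.70: furniture → 6.25% → €5.11
Floor lamp €160.24: furniture → 6.25% + 1.75% surcharge = 8% → €12.82
Bar stool €87.48: furniture → 6.25% → €5.47
Office chair €477.77: furniture → 6.25% + 1.75% surcharge = 8% → €38.22
Tax on furniture = €5.11 + €12.82 + €5.47 + €38.22 = €61.62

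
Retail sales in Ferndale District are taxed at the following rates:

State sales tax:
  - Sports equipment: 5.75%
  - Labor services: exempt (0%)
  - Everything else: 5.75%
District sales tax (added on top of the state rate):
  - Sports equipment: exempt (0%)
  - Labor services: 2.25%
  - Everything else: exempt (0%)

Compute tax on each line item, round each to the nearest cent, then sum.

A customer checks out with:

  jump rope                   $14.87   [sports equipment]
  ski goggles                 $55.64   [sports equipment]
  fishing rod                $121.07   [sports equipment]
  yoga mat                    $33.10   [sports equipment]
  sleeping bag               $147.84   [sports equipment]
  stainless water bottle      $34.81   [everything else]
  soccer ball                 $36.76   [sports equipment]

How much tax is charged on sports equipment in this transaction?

$23.53

Jump rope $14.87: sports equipment → 5.75% + 0% district = 5.75% → $0.86
Ski goggles $55.64: sports equipment → 5.75% + 0% district = 5.75% → $3.20
Fishing rod $121.07: sports equipment → 5.75% + 0% district = 5.75% → $6.96
Yoga mat $33.10: sports equipment → 5.75% + 0% district = 5.75% → $1.90
Sleeping bag $147.84: sports equipment → 5.75% + 0% district = 5.75% → $8.50
Soccer ball $36.76: sports equipment → 5.75% + 0% district = 5.75% → $2.11
Tax on sports equipment = $0.86 + $3.20 + $6.96 + $1.90 + $8.50 + $2.11 = $23.53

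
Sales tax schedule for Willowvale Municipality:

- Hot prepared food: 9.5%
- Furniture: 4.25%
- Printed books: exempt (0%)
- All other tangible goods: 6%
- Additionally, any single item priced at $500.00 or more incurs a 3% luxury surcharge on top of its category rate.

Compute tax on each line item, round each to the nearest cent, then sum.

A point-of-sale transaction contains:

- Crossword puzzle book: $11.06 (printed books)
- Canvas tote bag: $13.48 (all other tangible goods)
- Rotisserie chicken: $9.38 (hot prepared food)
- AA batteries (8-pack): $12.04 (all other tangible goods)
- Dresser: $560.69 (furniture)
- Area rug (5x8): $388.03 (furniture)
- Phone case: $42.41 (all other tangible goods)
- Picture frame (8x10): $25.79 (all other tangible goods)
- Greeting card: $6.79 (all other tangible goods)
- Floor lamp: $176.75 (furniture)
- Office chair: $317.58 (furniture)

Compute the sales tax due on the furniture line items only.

Dresser $560.69: furniture → 4.25% + 3% surcharge = 7.25% → $40.65
Area rug (5x8) $388.03: furniture → 4.25% → $16.49
Floor lamp $176.75: furniture → 4.25% → $7.51
Office chair $317.58: furniture → 4.25% → $13.50
Tax on furniture = $40.65 + $16.49 + $7.51 + $13.50 = $78.15

$78.15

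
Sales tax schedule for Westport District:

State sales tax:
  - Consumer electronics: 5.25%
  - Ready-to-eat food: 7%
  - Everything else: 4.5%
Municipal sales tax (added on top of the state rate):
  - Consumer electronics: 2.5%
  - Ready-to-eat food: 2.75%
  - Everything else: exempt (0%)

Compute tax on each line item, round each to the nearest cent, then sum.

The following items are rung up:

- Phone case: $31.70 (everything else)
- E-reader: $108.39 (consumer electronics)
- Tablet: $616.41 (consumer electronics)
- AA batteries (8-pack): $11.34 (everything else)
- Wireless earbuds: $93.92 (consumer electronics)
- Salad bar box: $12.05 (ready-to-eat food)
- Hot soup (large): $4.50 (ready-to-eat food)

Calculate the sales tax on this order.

$67.00

Phone case $31.70: everything else → 4.5% + 0% municipal = 4.5% → $1.43
E-reader $108.39: consumer electronics → 5.25% + 2.5% municipal = 7.75% → $8.40
Tablet $616.41: consumer electronics → 5.25% + 2.5% municipal = 7.75% → $47.77
AA batteries (8-pack) $11.34: everything else → 4.5% + 0% municipal = 4.5% → $0.51
Wireless earbuds $93.92: consumer electronics → 5.25% + 2.5% municipal = 7.75% → $7.28
Salad bar box $12.05: ready-to-eat food → 7% + 2.75% municipal = 9.75% → $1.17
Hot soup (large) $4.50: ready-to-eat food → 7% + 2.75% municipal = 9.75% → $0.44
Total tax = $1.43 + $8.40 + $47.77 + $0.51 + $7.28 + $1.17 + $0.44 = $67.00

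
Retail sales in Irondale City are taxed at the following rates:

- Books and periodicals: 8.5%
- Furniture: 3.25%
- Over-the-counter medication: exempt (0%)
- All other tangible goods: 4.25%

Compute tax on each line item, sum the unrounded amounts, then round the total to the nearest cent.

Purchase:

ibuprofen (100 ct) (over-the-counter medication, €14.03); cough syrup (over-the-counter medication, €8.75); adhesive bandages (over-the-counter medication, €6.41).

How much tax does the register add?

Ibuprofen (100 ct) €14.03: over-the-counter medication → 0% → €0.00
Cough syrup €8.75: over-the-counter medication → 0% → €0.00
Adhesive bandages €6.41: over-the-counter medication → 0% → €0.00
Unrounded tax sum = €0.00 → €0.00

€0.00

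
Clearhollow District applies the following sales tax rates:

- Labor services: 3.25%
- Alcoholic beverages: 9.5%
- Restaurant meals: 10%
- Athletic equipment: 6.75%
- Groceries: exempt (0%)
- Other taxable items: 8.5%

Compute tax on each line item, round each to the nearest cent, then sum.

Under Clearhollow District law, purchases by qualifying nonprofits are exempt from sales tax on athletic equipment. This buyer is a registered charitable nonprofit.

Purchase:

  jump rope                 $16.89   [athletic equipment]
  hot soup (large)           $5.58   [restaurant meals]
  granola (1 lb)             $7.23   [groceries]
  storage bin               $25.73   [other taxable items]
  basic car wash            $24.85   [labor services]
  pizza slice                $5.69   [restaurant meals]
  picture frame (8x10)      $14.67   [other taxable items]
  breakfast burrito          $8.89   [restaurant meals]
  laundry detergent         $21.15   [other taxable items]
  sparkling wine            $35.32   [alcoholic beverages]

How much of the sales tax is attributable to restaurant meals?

$2.02

Hot soup (large) $5.58: restaurant meals → 10% → $0.56
Pizza slice $5.69: restaurant meals → 10% → $0.57
Breakfast burrito $8.89: restaurant meals → 10% → $0.89
Tax on restaurant meals = $0.56 + $0.57 + $0.89 = $2.02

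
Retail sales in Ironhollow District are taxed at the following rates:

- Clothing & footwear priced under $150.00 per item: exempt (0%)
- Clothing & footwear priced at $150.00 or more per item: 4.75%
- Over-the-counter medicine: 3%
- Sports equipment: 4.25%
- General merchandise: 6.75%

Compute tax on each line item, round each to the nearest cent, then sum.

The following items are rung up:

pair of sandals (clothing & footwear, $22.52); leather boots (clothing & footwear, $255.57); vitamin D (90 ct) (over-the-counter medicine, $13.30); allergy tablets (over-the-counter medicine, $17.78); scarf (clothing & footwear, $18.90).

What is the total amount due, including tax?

$341.14

Pair of sandals $22.52: clothing & footwear, under $150.00 → 0% → $0.00
Leather boots $255.57: clothing & footwear, $150.00 or more → 4.75% → $12.14
Vitamin D (90 ct) $13.30: over-the-counter medicine → 3% → $0.40
Allergy tablets $17.78: over-the-counter medicine → 3% → $0.53
Scarf $18.90: clothing & footwear, under $150.00 → 0% → $0.00
Subtotal = $328.07; tax = $13.07; total due = $341.14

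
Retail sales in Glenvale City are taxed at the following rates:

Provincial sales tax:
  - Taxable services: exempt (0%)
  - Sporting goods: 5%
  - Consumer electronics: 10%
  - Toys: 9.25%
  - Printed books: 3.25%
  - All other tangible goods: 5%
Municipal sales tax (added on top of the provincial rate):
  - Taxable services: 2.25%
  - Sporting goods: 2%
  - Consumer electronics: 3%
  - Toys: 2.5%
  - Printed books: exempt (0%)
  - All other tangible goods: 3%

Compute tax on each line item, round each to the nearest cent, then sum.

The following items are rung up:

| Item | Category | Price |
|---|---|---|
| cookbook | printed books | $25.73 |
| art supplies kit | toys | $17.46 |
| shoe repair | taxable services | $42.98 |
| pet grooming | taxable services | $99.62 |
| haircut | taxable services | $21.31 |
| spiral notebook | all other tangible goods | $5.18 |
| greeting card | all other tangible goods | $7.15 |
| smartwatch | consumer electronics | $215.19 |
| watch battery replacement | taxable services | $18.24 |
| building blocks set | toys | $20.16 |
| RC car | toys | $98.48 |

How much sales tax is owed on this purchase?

Cookbook $25.73: printed books → 3.25% + 0% municipal = 3.25% → $0.84
Art supplies kit $17.46: toys → 9.25% + 2.5% municipal = 11.75% → $2.05
Shoe repair $42.98: taxable services → 0% + 2.25% municipal = 2.25% → $0.97
Pet grooming $99.62: taxable services → 0% + 2.25% municipal = 2.25% → $2.24
Haircut $21.31: taxable services → 0% + 2.25% municipal = 2.25% → $0.48
Spiral notebook $5.18: all other tangible goods → 5% + 3% municipal = 8% → $0.41
Greeting card $7.15: all other tangible goods → 5% + 3% municipal = 8% → $0.57
Smartwatch $215.19: consumer electronics → 10% + 3% municipal = 13% → $27.97
Watch battery replacement $18.24: taxable services → 0% + 2.25% municipal = 2.25% → $0.41
Building blocks set $20.16: toys → 9.25% + 2.5% municipal = 11.75% → $2.37
RC car $98.48: toys → 9.25% + 2.5% municipal = 11.75% → $11.57
Total tax = $0.84 + $2.05 + $0.97 + $2.24 + $0.48 + $0.41 + $0.57 + $27.97 + $0.41 + $2.37 + $11.57 = $49.88

$49.88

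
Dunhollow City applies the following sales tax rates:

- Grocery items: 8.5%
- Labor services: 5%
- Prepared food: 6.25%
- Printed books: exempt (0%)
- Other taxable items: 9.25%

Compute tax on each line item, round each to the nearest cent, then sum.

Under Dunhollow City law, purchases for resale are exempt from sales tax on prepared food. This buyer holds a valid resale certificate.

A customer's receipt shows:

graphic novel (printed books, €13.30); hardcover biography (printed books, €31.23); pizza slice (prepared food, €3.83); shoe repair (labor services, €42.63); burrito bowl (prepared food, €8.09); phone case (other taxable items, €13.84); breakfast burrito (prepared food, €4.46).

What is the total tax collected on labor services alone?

Shoe repair €42.63: labor services → 5% → €2.13
Tax on labor services = €2.13

€2.13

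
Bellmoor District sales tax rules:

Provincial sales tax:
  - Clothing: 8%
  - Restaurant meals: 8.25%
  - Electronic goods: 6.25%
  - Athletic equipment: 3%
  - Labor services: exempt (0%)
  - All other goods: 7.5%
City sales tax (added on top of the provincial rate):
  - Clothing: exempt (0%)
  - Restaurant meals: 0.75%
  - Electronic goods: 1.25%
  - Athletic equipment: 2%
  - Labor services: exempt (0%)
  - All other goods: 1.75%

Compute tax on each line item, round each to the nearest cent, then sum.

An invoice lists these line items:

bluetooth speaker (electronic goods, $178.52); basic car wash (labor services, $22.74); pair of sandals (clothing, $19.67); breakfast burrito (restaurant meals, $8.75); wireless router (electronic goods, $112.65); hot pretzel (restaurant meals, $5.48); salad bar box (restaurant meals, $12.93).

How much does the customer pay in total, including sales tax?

Bluetooth speaker $178.52: electronic goods → 6.25% + 1.25% city = 7.5% → $13.39
Basic car wash $22.74: labor services → 0% + 0% city = 0% → $0.00
Pair of sandals $19.67: clothing → 8% + 0% city = 8% → $1.57
Breakfast burrito $8.75: restaurant meals → 8.25% + 0.75% city = 9% → $0.79
Wireless router $112.65: electronic goods → 6.25% + 1.25% city = 7.5% → $8.45
Hot pretzel $5.48: restaurant meals → 8.25% + 0.75% city = 9% → $0.49
Salad bar box $12.93: restaurant meals → 8.25% + 0.75% city = 9% → $1.16
Subtotal = $360.74; tax = $25.85; total due = $386.59

$386.59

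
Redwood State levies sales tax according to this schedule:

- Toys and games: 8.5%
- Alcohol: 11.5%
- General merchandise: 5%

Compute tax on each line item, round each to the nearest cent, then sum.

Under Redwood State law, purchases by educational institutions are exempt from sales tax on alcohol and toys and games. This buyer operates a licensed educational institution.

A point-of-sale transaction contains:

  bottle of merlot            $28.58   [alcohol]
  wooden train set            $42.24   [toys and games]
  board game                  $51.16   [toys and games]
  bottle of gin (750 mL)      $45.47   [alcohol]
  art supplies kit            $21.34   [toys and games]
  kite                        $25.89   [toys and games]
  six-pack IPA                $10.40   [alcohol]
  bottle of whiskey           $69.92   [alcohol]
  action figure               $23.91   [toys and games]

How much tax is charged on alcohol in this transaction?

$0.00

Bottle of merlot $28.58: alcohol, buyer-exempt → 0% → $0.00
Bottle of gin (750 mL) $45.47: alcohol, buyer-exempt → 0% → $0.00
Six-pack IPA $10.40: alcohol, buyer-exempt → 0% → $0.00
Bottle of whiskey $69.92: alcohol, buyer-exempt → 0% → $0.00
Tax on alcohol = $0.00 + $0.00 + $0.00 + $0.00 = $0.00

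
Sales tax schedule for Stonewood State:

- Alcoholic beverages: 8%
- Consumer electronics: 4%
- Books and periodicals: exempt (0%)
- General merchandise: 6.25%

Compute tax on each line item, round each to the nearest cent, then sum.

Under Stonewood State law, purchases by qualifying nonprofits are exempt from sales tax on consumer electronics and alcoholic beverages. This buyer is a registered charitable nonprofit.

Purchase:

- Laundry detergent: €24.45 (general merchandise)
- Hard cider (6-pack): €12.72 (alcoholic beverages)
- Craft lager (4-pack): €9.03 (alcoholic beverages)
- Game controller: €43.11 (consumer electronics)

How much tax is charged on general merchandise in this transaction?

€1.53

Laundry detergent €24.45: general merchandise → 6.25% → €1.53
Tax on general merchandise = €1.53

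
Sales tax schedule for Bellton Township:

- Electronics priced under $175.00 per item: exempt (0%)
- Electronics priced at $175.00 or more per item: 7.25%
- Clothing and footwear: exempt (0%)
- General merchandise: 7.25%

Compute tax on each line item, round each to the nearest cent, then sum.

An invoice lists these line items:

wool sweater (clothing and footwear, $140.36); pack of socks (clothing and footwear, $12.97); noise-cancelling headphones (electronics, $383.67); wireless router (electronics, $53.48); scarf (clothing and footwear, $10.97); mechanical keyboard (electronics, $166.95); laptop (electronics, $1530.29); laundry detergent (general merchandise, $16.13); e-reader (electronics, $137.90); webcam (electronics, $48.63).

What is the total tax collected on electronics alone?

Noise-cancelling headphones $383.67: electronics, $175.00 or more → 7.25% → $27.82
Wireless router $53.48: electronics, under $175.00 → 0% → $0.00
Mechanical keyboard $166.95: electronics, under $175.00 → 0% → $0.00
Laptop $1530.29: electronics, $175.00 or more → 7.25% → $110.95
E-reader $137.90: electronics, under $175.00 → 0% → $0.00
Webcam $48.63: electronics, under $175.00 → 0% → $0.00
Tax on electronics = $27.82 + $0.00 + $0.00 + $110.95 + $0.00 + $0.00 = $138.77

$138.77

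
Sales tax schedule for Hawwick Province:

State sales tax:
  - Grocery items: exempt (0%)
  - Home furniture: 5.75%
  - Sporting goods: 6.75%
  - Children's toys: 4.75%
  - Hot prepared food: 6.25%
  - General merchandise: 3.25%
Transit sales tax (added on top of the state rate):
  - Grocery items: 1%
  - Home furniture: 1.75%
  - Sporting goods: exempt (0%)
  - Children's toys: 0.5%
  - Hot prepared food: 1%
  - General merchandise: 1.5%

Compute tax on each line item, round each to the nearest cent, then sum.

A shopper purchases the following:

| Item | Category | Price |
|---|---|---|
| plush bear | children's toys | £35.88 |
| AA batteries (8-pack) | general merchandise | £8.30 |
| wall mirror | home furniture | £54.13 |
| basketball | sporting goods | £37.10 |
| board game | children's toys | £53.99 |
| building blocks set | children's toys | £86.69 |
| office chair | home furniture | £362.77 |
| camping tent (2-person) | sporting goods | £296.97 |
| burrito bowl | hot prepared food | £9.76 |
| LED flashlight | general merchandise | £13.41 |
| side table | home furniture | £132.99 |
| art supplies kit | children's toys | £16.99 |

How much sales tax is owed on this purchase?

£75.68

Plush bear £35.88: children's toys → 4.75% + 0.5% transit = 5.25% → £1.88
AA batteries (8-pack) £8.30: general merchandise → 3.25% + 1.5% transit = 4.75% → £0.39
Wall mirror £54.13: home furniture → 5.75% + 1.75% transit = 7.5% → £4.06
Basketball £37.10: sporting goods → 6.75% + 0% transit = 6.75% → £2.50
Board game £53.99: children's toys → 4.75% + 0.5% transit = 5.25% → £2.83
Building blocks set £86.69: children's toys → 4.75% + 0.5% transit = 5.25% → £4.55
Office chair £362.77: home furniture → 5.75% + 1.75% transit = 7.5% → £27.21
Camping tent (2-person) £296.97: sporting goods → 6.75% + 0% transit = 6.75% → £20.05
Burrito bowl £9.76: hot prepared food → 6.25% + 1% transit = 7.25% → £0.71
LED flashlight £13.41: general merchandise → 3.25% + 1.5% transit = 4.75% → £0.64
Side table £132.99: home furniture → 5.75% + 1.75% transit = 7.5% → £9.97
Art supplies kit £16.99: children's toys → 4.75% + 0.5% transit = 5.25% → £0.89
Total tax = £1.88 + £0.39 + £4.06 + £2.50 + £2.83 + £4.55 + £27.21 + £20.05 + £0.71 + £0.64 + £9.97 + £0.89 = £75.68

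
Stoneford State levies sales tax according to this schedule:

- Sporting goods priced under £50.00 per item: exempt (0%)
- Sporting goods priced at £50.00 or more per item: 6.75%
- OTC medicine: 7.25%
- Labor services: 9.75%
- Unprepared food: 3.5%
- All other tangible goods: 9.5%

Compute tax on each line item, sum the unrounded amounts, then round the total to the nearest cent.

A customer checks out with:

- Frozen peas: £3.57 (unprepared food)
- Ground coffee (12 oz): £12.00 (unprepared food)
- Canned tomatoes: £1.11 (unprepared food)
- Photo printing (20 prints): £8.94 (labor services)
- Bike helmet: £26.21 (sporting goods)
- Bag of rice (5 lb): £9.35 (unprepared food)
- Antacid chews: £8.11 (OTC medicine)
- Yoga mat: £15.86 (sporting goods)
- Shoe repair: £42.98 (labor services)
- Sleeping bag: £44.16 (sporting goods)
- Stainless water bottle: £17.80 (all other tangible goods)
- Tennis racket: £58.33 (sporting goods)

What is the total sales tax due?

Frozen peas £3.57: unprepared food → 3.5% → £0.12495
Ground coffee (12 oz) £12.00: unprepared food → 3.5% → £0.42
Canned tomatoes £1.11: unprepared food → 3.5% → £0.03885
Photo printing (20 prints) £8.94: labor services → 9.75% → £0.87165
Bike helmet £26.21: sporting goods, under £50.00 → 0% → £0.00
Bag of rice (5 lb) £9.35: unprepared food → 3.5% → £0.32725
Antacid chews £8.11: OTC medicine → 7.25% → £0.587975
Yoga mat £15.86: sporting goods, under £50.00 → 0% → £0.00
Shoe repair £42.98: labor services → 9.75% → £4.19055
Sleeping bag £44.16: sporting goods, under £50.00 → 0% → £0.00
Stainless water bottle £17.80: all other tangible goods → 9.5% → £1.691
Tennis racket £58.33: sporting goods, £50.00 or more → 6.75% → £3.937275
Unrounded tax sum = £12.1895 → £12.19

£12.19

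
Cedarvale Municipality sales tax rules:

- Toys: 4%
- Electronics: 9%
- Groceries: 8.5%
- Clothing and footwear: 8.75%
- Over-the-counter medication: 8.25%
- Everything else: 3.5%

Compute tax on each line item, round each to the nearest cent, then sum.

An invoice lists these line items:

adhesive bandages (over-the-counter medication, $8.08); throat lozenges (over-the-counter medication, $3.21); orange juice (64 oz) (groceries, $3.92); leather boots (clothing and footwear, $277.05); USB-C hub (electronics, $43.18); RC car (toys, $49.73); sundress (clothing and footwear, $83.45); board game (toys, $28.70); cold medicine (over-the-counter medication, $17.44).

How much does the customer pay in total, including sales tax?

$556.03

Adhesive bandages $8.08: over-the-counter medication → 8.25% → $0.67
Throat lozenges $3.21: over-the-counter medication → 8.25% → $0.26
Orange juice (64 oz) $3.92: groceries → 8.5% → $0.33
Leather boots $277.05: clothing and footwear → 8.75% → $24.24
USB-C hub $43.18: electronics → 9% → $3.89
RC car $49.73: toys → 4% → $1.99
Sundress $83.45: clothing and footwear → 8.75% → $7.30
Board game $28.70: toys → 4% → $1.15
Cold medicine $17.44: over-the-counter medication → 8.25% → $1.44
Subtotal = $514.76; tax = $41.27; total due = $556.03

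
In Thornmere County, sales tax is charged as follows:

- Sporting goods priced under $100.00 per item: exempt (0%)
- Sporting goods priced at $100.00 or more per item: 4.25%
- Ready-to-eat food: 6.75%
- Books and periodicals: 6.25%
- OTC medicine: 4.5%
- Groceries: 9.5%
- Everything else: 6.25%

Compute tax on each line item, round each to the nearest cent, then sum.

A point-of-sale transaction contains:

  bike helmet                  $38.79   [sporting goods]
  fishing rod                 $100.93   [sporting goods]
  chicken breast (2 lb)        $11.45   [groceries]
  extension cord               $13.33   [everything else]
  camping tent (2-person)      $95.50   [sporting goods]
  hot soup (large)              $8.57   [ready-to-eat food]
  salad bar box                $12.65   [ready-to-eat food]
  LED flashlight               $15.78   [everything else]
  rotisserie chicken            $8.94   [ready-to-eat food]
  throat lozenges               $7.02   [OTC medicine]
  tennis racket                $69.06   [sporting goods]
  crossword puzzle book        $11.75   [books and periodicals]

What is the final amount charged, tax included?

$404.05

Bike helmet $38.79: sporting goods, under $100.00 → 0% → $0.00
Fishing rod $100.93: sporting goods, $100.00 or more → 4.25% → $4.29
Chicken breast (2 lb) $11.45: groceries → 9.5% → $1.09
Extension cord $13.33: everything else → 6.25% → $0.83
Camping tent (2-person) $95.50: sporting goods, under $100.00 → 0% → $0.00
Hot soup (large) $8.57: ready-to-eat food → 6.75% → $0.58
Salad bar box $12.65: ready-to-eat food → 6.75% → $0.85
LED flashlight $15.78: everything else → 6.25% → $0.99
Rotisserie chicken $8.94: ready-to-eat food → 6.75% → $0.60
Throat lozenges $7.02: OTC medicine → 4.5% → $0.32
Tennis racket $69.06: sporting goods, under $100.00 → 0% → $0.00
Crossword puzzle book $11.75: books and periodicals → 6.25% → $0.73
Subtotal = $393.77; tax = $10.28; total due = $404.05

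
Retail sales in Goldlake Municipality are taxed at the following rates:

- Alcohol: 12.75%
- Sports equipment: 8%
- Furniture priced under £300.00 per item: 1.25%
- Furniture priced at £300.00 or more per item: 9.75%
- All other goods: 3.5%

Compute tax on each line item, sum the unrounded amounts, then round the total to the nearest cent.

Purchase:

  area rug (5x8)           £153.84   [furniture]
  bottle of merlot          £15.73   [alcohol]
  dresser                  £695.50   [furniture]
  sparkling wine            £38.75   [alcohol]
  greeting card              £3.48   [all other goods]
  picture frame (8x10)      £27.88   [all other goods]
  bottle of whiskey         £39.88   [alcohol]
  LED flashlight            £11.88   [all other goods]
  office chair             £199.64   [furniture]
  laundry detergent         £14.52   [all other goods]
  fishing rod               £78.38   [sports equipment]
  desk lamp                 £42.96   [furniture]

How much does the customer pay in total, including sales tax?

Area rug (5x8) £153.84: furniture, under £300.00 → 1.25% → £1.923
Bottle of merlot £15.73: alcohol → 12.75% → £2.005575
Dresser £695.50: furniture, £300.00 or more → 9.75% → £67.81125
Sparkling wine £38.75: alcohol → 12.75% → £4.940625
Greeting card £3.48: all other goods → 3.5% → £0.1218
Picture frame (8x10) £27.88: all other goods → 3.5% → £0.9758
Bottle of whiskey £39.88: alcohol → 12.75% → £5.0847
LED flashlight £11.88: all other goods → 3.5% → £0.4158
Office chair £199.64: furniture, under £300.00 → 1.25% → £2.4955
Laundry detergent £14.52: all other goods → 3.5% → £0.5082
Fishing rod £78.38: sports equipment → 8% → £6.2704
Desk lamp £42.96: furniture, under £300.00 → 1.25% → £0.537
Subtotal = £1322.44; unrounded tax = £93.08965 → £93.09; total due = £1415.53

£1415.53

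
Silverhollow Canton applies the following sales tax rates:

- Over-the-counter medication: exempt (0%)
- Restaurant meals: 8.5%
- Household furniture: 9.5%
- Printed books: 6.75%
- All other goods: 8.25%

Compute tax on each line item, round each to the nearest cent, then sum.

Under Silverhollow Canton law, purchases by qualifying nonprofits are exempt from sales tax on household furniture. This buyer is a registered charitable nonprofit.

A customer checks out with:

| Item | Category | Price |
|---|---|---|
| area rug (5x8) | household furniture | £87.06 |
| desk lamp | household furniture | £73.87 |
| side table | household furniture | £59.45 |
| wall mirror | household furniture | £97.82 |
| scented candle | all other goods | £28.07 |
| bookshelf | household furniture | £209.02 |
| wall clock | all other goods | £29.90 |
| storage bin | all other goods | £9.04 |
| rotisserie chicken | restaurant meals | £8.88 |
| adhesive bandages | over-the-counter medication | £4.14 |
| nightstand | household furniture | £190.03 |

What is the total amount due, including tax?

£803.57

Area rug (5x8) £87.06: household furniture, buyer-exempt → 0% → £0.00
Desk lamp £73.87: household furniture, buyer-exempt → 0% → £0.00
Side table £59.45: household furniture, buyer-exempt → 0% → £0.00
Wall mirror £97.82: household furniture, buyer-exempt → 0% → £0.00
Scented candle £28.07: all other goods → 8.25% → £2.32
Bookshelf £209.02: household furniture, buyer-exempt → 0% → £0.00
Wall clock £29.90: all other goods → 8.25% → £2.47
Storage bin £9.04: all other goods → 8.25% → £0.75
Rotisserie chicken £8.88: restaurant meals → 8.5% → £0.75
Adhesive bandages £4.14: over-the-counter medication → 0% → £0.00
Nightstand £190.03: household furniture, buyer-exempt → 0% → £0.00
Subtotal = £797.28; tax = £6.29; total due = £803.57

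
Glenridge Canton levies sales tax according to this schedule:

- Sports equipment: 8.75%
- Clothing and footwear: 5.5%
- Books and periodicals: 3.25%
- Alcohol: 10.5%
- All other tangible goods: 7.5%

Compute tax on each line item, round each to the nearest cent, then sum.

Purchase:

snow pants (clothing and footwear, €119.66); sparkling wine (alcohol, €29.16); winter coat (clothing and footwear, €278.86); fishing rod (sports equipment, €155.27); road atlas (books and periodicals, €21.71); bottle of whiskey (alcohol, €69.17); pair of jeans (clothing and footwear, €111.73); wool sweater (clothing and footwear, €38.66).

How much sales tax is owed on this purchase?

€54.82

Snow pants €119.66: clothing and footwear → 5.5% → €6.58
Sparkling wine €29.16: alcohol → 10.5% → €3.06
Winter coat €278.86: clothing and footwear → 5.5% → €15.34
Fishing rod €155.27: sports equipment → 8.75% → €13.59
Road atlas €21.71: books and periodicals → 3.25% → €0.71
Bottle of whiskey €69.17: alcohol → 10.5% → €7.26
Pair of jeans €111.73: clothing and footwear → 5.5% → €6.15
Wool sweater €38.66: clothing and footwear → 5.5% → €2.13
Total tax = €6.58 + €3.06 + €15.34 + €13.59 + €0.71 + €7.26 + €6.15 + €2.13 = €54.82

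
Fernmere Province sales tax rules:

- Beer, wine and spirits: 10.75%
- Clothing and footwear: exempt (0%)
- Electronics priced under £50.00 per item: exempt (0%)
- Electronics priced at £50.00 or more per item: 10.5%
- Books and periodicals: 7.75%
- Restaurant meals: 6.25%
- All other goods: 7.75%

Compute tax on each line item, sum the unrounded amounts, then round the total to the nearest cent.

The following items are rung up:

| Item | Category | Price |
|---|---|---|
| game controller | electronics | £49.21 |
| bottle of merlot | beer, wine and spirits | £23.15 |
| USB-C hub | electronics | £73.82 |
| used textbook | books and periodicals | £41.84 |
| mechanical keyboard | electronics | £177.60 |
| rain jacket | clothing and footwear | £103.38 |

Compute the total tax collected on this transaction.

Game controller £49.21: electronics, under £50.00 → 0% → £0.00
Bottle of merlot £23.15: beer, wine and spirits → 10.75% → £2.488625
USB-C hub £73.82: electronics, £50.00 or more → 10.5% → £7.7511
Used textbook £41.84: books and periodicals → 7.75% → £3.2426
Mechanical keyboard £177.60: electronics, £50.00 or more → 10.5% → £18.648
Rain jacket £103.38: clothing and footwear → 0% → £0.00
Unrounded tax sum = £32.130325 → £32.13

£32.13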